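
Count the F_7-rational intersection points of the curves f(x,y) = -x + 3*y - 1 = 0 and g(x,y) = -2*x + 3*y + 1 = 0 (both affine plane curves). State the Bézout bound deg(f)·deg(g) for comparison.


Common zeros: {(2, 1)}; count = 1; Bézout bound = 1.

deg(f) = 1, deg(g) = 1, so Bézout bound = 1.
Scan x ∈ F_7. For each x, list the y ∈ F_7 with f(x, y) ≡ 0 and those with g(x, y) ≡ 0 (mod 7); the common zeros in that column are the intersection.
  x = 0: f ≡ 0 at y ∈ {5}; g ≡ 0 at y ∈ {2}; common: ∅.
  x = 1: f ≡ 0 at y ∈ {3}; g ≡ 0 at y ∈ {5}; common: ∅.
  x = 2: f ≡ 0 at y ∈ {1}; g ≡ 0 at y ∈ {1}; common: {1}.
  x = 3: f ≡ 0 at y ∈ {6}; g ≡ 0 at y ∈ {4}; common: ∅.
  x = 4: f ≡ 0 at y ∈ {4}; g ≡ 0 at y ∈ {0}; common: ∅.
  x = 5: f ≡ 0 at y ∈ {2}; g ≡ 0 at y ∈ {3}; common: ∅.
  x = 6: f ≡ 0 at y ∈ {0}; g ≡ 0 at y ∈ {6}; common: ∅.
Collecting: common zeros = {(2, 1)}, so the count is 1.
Comparison with the Bézout bound: 1 ≤ 1 = deg(f)·deg(g), as expected for curves with no common component (the bound is attained).


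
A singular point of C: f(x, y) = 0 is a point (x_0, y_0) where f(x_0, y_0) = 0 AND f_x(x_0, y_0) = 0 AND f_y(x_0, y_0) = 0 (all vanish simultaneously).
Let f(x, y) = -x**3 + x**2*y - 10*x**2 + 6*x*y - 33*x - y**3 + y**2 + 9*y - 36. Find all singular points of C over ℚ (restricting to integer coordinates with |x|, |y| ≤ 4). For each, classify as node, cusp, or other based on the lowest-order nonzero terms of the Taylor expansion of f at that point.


Singular points: {(-3, 0)}; classification: node.

Compute partial derivatives:
  f_x = -3*x**2 + 2*x*y - 20*x + 6*y - 33.
  f_y = x**2 + 6*x - 3*y**2 + 2*y + 9.
Scan x_0 ∈ {−4, ..., 4}. For each x_0, f_y(x_0, y) is a polynomial in y; find its integer roots y ∈ {−4, ..., 4}, then test f_x and f at those candidates.
  x = -4: f_y(-4, y) = -3*y**2 + 2*y + 1; vanishes at y ∈ {1}. (-4, 1): f_x = -3 ≠ 0.
  x = -3: f_y(-3, y) = -3*y**2 + 2*y; vanishes at y ∈ {0}. (-3, 0): f_x = 0, f = 0 — SINGULAR.
  x = -2: f_y(-2, y) = -3*y**2 + 2*y + 1; vanishes at y ∈ {1}. (-2, 1): f_x = -3 ≠ 0.
  x = -1: f_y(-1, y) = -3*y**2 + 2*y + 4; no integer root y with |y| ≤ 4.
  x = 0: f_y(0, y) = -3*y**2 + 2*y + 9; no integer root y with |y| ≤ 4.
  x = 1: f_y(1, y) = -3*y**2 + 2*y + 16; vanishes at y ∈ {-2}. (1, -2): f_x = -72 ≠ 0.
  x = 2: f_y(2, y) = -3*y**2 + 2*y + 25; no integer root y with |y| ≤ 4.
  x = 3: f_y(3, y) = -3*y**2 + 2*y + 36; no integer root y with |y| ≤ 4.
  x = 4: f_y(4, y) = -3*y**2 + 2*y + 49; no integer root y with |y| ≤ 4.
Only singular point on the grid: (-3, 0).
Classify: substitute x = -3 + u, y = 0 + v and expand: f = -u**3 + u**2*v - u**2 - v**3 + v**2.
No constant or linear terms (consistent with a singular point). Quadratic part: -u**2 + v**2. Cubic part: -u**3 + u**2*v - v**3.
The quadratic part v**2 - u**2 = (v − u)(v + u) splits into two distinct linear factors, so there are two distinct tangent lines y − 0 = ±(x − -3) — this is a node (ordinary double point).
Classification: node.


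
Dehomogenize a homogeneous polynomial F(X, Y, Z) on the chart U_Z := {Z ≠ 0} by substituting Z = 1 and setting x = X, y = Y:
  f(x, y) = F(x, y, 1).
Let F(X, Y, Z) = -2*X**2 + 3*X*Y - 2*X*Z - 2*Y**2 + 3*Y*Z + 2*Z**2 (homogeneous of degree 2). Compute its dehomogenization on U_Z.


f(x, y) = -2*x**2 + 3*x*y - 2*x - 2*y**2 + 3*y + 2

On U_Z we set Z = 1. Each monomial c·X^i·Y^j·Z^k in F becomes c·x^i·y^j·1^k = c·x^i·y^j.
Substituting Z = 1: F(X, Y, 1) = -2*x**2 + 3*x*y - 2*x - 2*y**2 + 3*y + 2.
Note: deg(f) ≤ deg(F) = 2; strict inequality happens when F is divisible by Z (lost terms).


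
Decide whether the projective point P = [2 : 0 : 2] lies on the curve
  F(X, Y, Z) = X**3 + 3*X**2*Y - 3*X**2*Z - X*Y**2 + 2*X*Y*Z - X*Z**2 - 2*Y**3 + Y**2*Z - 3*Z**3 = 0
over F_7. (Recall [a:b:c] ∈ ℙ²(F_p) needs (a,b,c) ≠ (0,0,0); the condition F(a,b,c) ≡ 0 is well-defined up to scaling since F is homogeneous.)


F(2,0,2) ≡ 1 (mod 7); P is NOT on the curve.

Evaluate F(2, 0, 2) term-by-term (mod 7).
  X**3 ↦ 1·8·1·1 = 8
  3*X**2*Y ↦ 3·4·0·1 = 0
  -3*X**2*Z ↦ -3·4·1·2 = -24
  -X*Y**2 ↦ -1·2·0·1 = 0
  2*X*Y*Z ↦ 2·2·0·2 = 0
  -X*Z**2 ↦ -1·2·1·4 = -8
  -2*Y**3 ↦ -2·1·0·1 = 0
  Y**2*Z ↦ 1·1·0·2 = 0
  -3*Z**3 ↦ -3·1·1·8 = -24
Sum: F(2, 0, 2) = (8) + (0) + (-24) + (0) + (0) + (-8) + (0) + (0) + (-24) = -48.
Reducing mod 7: -48 ≡ 1 (mod 7).
Since F(a, b, c) ≡ 1 ≠ 0 (mod 7), P does NOT lie on the curve.


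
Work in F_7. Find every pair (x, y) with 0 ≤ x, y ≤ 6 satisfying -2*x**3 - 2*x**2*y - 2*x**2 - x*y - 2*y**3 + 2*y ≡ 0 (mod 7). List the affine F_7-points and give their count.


Affine F_7-points: {(0, 0), (0, 1), (0, 6), (1, 1), (1, 5), (2, 2), (2, 6), (3, 2), (4, 1), (5, 6), (6, 0), (6, 2), (6, 5)}; count = 13.

For each of the 49 pairs (x, y) ∈ F_7², evaluate f(x, y) mod 7. Record the zeros.
  x = 0: [0↦0, 1↦0, 2↦2, 3↦1, 4↦6, 5↦5, 6↦0]  zeros at y ∈ {0, 1, 6}
  x = 1: [0↦3, 1↦0, 2↦6, 3↦2, 4↦4, 5↦0, 6↦6]  zeros at y ∈ {1, 5}
  x = 2: [0↦4, 1↦1, 2↦0, 3↦3, 4↦5, 5↦1, 6↦0]  zeros at y ∈ {2, 6}
  x = 3: [0↦5, 1↦5, 2↦0, 3↦6, 4↦4, 5↦3, 6↦5]  zeros at y ∈ {2}
  x = 4: [0↦1, 1↦0, 2↦1, 3↦6, 4↦3, 5↦1, 6↦2]  zeros at y ∈ {1}
  x = 5: [0↦1, 1↦2, 2↦5, 3↦5, 4↦4, 5↦4, 6↦0]  zeros at y ∈ {6}
  x = 6: [0↦0, 1↦6, 2↦0, 3↦5, 4↦2, 5↦0, 6↦1]  zeros at y ∈ {0, 2, 5}
Collecting zeros: affine points = {(0, 0), (0, 1), (0, 6), (1, 1), (1, 5), (2, 2), (2, 6), (3, 2), (4, 1), (5, 6), (6, 0), (6, 2), (6, 5)}.
Total count |C(F_7)_aff| = 13.


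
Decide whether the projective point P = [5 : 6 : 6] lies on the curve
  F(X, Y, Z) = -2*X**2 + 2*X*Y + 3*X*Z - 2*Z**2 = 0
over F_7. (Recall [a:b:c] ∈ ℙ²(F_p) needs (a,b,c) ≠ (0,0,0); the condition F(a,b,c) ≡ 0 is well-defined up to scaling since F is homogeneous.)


F(5,6,6) ≡ 0 (mod 7); P is on the curve.

Evaluate F(5, 6, 6) term-by-term (mod 7).
  -2*X**2 ↦ -2·25·1·1 = -50
  2*X*Y ↦ 2·5·6·1 = 60
  3*X*Z ↦ 3·5·1·6 = 90
  -2*Z**2 ↦ -2·1·1·36 = -72
Sum: F(5, 6, 6) = (-50) + (60) + (90) + (-72) = 28.
Reducing mod 7: 28 ≡ 0 (mod 7).
Since F(a, b, c) ≡ 0 (mod 7), P lies on the curve.


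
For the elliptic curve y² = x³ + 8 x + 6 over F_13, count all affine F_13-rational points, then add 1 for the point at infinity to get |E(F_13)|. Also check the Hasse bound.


Affine points = {(2, 2), (2, 11), (6, 6), (6, 7), (8, 6), (8, 7), (9, 1), (9, 12), (12, 6), (12, 7)}; affine count = 10; |E(F_13)| = 11.

Discriminant check: Δ ∝ 4a³ + 27b² = 4·8³ + 27·6² = 4·512 + 27·36 ≡ 4 (mod 13). Nonzero ⇒ E is nonsingular.
For each x ∈ F_13, compute rhs = x³ + 8·x + 6 mod 13, then count y ∈ F_13 with y² ≡ rhs.
  x = 0: rhs = 6, matching y values: none (0 points).
  x = 1: rhs = 2, matching y values: none (0 points).
  x = 2: rhs = 4, matching y values: 2, 11 (2 points).
  x = 3: rhs = 5, matching y values: none (0 points).
  x = 4: rhs = 11, matching y values: none (0 points).
  x = 5: rhs = 2, matching y values: none (0 points).
  x = 6: rhs = 10, matching y values: 6, 7 (2 points).
  x = 7: rhs = 2, matching y values: none (0 points).
  x = 8: rhs = 10, matching y values: 6, 7 (2 points).
  x = 9: rhs = 1, matching y values: 1, 12 (2 points).
  x = 10: rhs = 7, matching y values: none (0 points).
  x = 11: rhs = 8, matching y values: none (0 points).
  x = 12: rhs = 10, matching y values: 6, 7 (2 points).
Total affine count: 10.
Full point count |E(F_13)| = 10 + 1 = 11.
Hasse bound: |11 − (13+1)| = |-3| = 3 ≤ 2√13 ≈ 7.2111 ✓.


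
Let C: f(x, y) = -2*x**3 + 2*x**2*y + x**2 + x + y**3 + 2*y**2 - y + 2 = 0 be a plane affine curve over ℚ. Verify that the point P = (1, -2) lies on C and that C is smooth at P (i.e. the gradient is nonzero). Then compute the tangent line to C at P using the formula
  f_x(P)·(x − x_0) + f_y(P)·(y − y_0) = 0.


Tangent line at P: -11*x + 5*y + 21 = 0.

Step 1: f(1, -2) = 0, so P lies on C.
Step 2: partial derivatives
  f_x(x, y) = -6*x**2 + 4*x*y + 2*x + 1, f_y(x, y) = 2*x**2 + 3*y**2 + 4*y - 1.
  f_x(P) = -11, f_y(P) = 5 (gradient nonzero, so P is smooth).
Step 3: tangent line at P: -11·(x − 1) + 5·(y − -2) = 0.
Expanding: -11*x + 5*y + 21 = 0.


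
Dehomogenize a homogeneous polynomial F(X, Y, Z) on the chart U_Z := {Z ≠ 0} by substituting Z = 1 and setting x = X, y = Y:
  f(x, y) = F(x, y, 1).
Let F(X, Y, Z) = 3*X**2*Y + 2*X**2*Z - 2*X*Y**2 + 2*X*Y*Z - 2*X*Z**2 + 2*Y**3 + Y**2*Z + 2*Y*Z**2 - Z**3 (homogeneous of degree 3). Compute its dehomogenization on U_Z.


f(x, y) = 3*x**2*y + 2*x**2 - 2*x*y**2 + 2*x*y - 2*x + 2*y**3 + y**2 + 2*y - 1

On U_Z we set Z = 1. Each monomial c·X^i·Y^j·Z^k in F becomes c·x^i·y^j·1^k = c·x^i·y^j.
Substituting Z = 1: F(X, Y, 1) = 3*x**2*y + 2*x**2 - 2*x*y**2 + 2*x*y - 2*x + 2*y**3 + y**2 + 2*y - 1.
Note: deg(f) ≤ deg(F) = 3; strict inequality happens when F is divisible by Z (lost terms).


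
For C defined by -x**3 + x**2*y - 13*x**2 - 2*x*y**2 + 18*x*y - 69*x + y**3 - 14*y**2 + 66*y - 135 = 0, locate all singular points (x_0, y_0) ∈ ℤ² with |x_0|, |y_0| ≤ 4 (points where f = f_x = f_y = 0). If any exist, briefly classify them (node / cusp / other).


Singular points: {(-3, 3)}; classification: node.

Compute partial derivatives:
  f_x = -3*x**2 + 2*x*y - 26*x - 2*y**2 + 18*y - 69.
  f_y = x**2 - 4*x*y + 18*x + 3*y**2 - 28*y + 66.
Scan x_0 ∈ {−4, ..., 4}. For each x_0, f_y(x_0, y) is a polynomial in y; find its integer roots y ∈ {−4, ..., 4}, then test f_x and f at those candidates.
  x = -4: f_y(-4, y) = 3*y**2 - 12*y + 10; no integer root y with |y| ≤ 4.
  x = -3: f_y(-3, y) = 3*y**2 - 16*y + 21; vanishes at y ∈ {3}. (-3, 3): f_x = 0, f = 0 — SINGULAR.
  x = -2: f_y(-2, y) = 3*y**2 - 20*y + 34; no integer root y with |y| ≤ 4.
  x = -1: f_y(-1, y) = 3*y**2 - 24*y + 49; no integer root y with |y| ≤ 4.
  x = 0: f_y(0, y) = 3*y**2 - 28*y + 66; no integer root y with |y| ≤ 4.
  x = 1: f_y(1, y) = 3*y**2 - 32*y + 85; no integer root y with |y| ≤ 4.
  x = 2: f_y(2, y) = 3*y**2 - 36*y + 106; no integer root y with |y| ≤ 4.
  x = 3: f_y(3, y) = 3*y**2 - 40*y + 129; no integer root y with |y| ≤ 4.
  x = 4: f_y(4, y) = 3*y**2 - 44*y + 154; no integer root y with |y| ≤ 4.
Only singular point on the grid: (-3, 3).
Classify: substitute x = -3 + u, y = 3 + v and expand: f = -u**3 + u**2*v - u**2 - 2*u*v**2 + v**3 + v**2.
No constant or linear terms (consistent with a singular point). Quadratic part: -u**2 + v**2. Cubic part: -u**3 + u**2*v - 2*u*v**2 + v**3.
The quadratic part v**2 - u**2 = (v − u)(v + u) splits into two distinct linear factors, so there are two distinct tangent lines y − 3 = ±(x − -3) — this is a node (ordinary double point).
Classification: node.


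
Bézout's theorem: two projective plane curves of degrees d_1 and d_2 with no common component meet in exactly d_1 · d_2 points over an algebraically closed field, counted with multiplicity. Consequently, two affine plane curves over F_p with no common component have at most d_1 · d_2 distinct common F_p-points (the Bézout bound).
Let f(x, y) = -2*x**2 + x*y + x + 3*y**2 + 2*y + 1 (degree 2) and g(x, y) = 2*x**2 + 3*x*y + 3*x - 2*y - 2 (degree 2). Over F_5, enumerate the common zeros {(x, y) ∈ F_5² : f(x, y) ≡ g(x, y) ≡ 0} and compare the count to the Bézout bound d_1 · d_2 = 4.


Common zeros: {(2, 2)}; count = 1; Bézout bound = 4.

deg(f) = 2, deg(g) = 2, so Bézout bound = 4.
Scan x ∈ F_5. For each x, list the y ∈ F_5 with f(x, y) ≡ 0 and those with g(x, y) ≡ 0 (mod 5); the common zeros in that column are the intersection.
  x = 0: f ≡ 0 at y ∈ ∅; g ≡ 0 at y ∈ {4}; common: ∅.
  x = 1: f ≡ 0 at y ∈ {0, 4}; g ≡ 0 at y ∈ {2}; common: ∅.
  x = 2: f ≡ 0 at y ∈ {0, 2}; g ≡ 0 at y ∈ {2}; common: {2}.
  x = 3: f ≡ 0 at y ∈ ∅; g ≡ 0 at y ∈ {0}; common: ∅.
  x = 4: f ≡ 0 at y ∈ {4}; g ≡ 0 at y ∈ ∅; common: ∅.
Collecting: common zeros = {(2, 2)}, so the count is 1.
Comparison with the Bézout bound: 1 ≤ 4 = deg(f)·deg(g), as expected for curves with no common component (the affine F_5-count falls short of the bound because intersections may lie at infinity, over extension fields, or carry multiplicity).


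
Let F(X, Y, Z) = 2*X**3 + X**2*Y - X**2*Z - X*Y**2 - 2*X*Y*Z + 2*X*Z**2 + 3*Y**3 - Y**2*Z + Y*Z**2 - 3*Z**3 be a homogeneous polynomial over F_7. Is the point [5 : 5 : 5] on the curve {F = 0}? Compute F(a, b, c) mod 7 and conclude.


F(5,5,5) ≡ 6 (mod 7); P is NOT on the curve.

Evaluate F(5, 5, 5) term-by-term (mod 7).
  2*X**3 ↦ 2·125·1·1 = 250
  X**2*Y ↦ 1·25·5·1 = 125
  -X**2*Z ↦ -1·25·1·5 = -125
  -X*Y**2 ↦ -1·5·25·1 = -125
  -2*X*Y*Z ↦ -2·5·5·5 = -250
  2*X*Z**2 ↦ 2·5·1·25 = 250
  3*Y**3 ↦ 3·1·125·1 = 375
  -Y**2*Z ↦ -1·1·25·5 = -125
  Y*Z**2 ↦ 1·1·5·25 = 125
  -3*Z**3 ↦ -3·1·1·125 = -375
Sum: F(5, 5, 5) = (250) + (125) + (-125) + (-125) + (-250) + (250) + (375) + (-125) + (125) + (-375) = 125.
Reducing mod 7: 125 ≡ 6 (mod 7).
Since F(a, b, c) ≡ 6 ≠ 0 (mod 7), P does NOT lie on the curve.


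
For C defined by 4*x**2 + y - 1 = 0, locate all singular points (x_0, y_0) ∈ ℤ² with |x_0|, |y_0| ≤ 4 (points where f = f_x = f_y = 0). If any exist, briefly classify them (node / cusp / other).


No singular points in the scanned grid; C is smooth there.

Compute partial derivatives:
  f_x = 8*x.
  f_y = 1.
f_y = 1 is a nonzero constant, so f_y never vanishes: no point (x, y) can satisfy f = f_x = f_y = 0. In particular no (x, y) ∈ {−4, ..., 4}² is singular; the curve is smooth.


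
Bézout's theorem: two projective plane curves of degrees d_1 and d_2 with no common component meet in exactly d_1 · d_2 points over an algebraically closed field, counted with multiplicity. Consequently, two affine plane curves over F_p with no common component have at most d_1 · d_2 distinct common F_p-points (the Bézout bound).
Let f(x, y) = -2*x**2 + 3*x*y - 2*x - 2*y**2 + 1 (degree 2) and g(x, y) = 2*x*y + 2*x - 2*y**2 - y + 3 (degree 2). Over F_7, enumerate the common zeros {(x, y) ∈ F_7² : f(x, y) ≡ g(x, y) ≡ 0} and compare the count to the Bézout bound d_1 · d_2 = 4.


Common zeros: {(0, 2), (4, 3)}; count = 2; Bézout bound = 4.

deg(f) = 2, deg(g) = 2, so Bézout bound = 4.
Scan x ∈ F_7. For each x, list the y ∈ F_7 with f(x, y) ≡ 0 and those with g(x, y) ≡ 0 (mod 7); the common zeros in that column are the intersection.
  x = 0: f ≡ 0 at y ∈ {2, 5}; g ≡ 0 at y ∈ {1, 2}; common: {2}.
  x = 1: f ≡ 0 at y ∈ ∅; g ≡ 0 at y ∈ ∅; common: ∅.
  x = 2: f ≡ 0 at y ∈ {1, 2}; g ≡ 0 at y ∈ {0, 5}; common: ∅.
  x = 3: f ≡ 0 at y ∈ {3, 5}; g ≡ 0 at y ∈ ∅; common: ∅.
  x = 4: f ≡ 0 at y ∈ {3}; g ≡ 0 at y ∈ {3, 4}; common: {3}.
  x = 5: f ≡ 0 at y ∈ ∅; g ≡ 0 at y ∈ ∅; common: ∅.
  x = 6: f ≡ 0 at y ∈ ∅; g ≡ 0 at y ∈ ∅; common: ∅.
Collecting: common zeros = {(0, 2), (4, 3)}, so the count is 2.
Comparison with the Bézout bound: 2 ≤ 4 = deg(f)·deg(g), as expected for curves with no common component (the affine F_7-count falls short of the bound because intersections may lie at infinity, over extension fields, or carry multiplicity).


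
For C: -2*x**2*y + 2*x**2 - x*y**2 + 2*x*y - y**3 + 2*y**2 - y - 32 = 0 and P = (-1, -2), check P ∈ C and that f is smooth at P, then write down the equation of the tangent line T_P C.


Tangent line at P: -20*x - 29*y - 78 = 0.

Step 1: f(-1, -2) = 0, so P lies on C.
Step 2: partial derivatives
  f_x(x, y) = -4*x*y + 4*x - y**2 + 2*y, f_y(x, y) = -2*x**2 - 2*x*y + 2*x - 3*y**2 + 4*y - 1.
  f_x(P) = -20, f_y(P) = -29 (gradient nonzero, so P is smooth).
Step 3: tangent line at P: -20·(x − -1) + -29·(y − -2) = 0.
Expanding: -20*x - 29*y - 78 = 0.


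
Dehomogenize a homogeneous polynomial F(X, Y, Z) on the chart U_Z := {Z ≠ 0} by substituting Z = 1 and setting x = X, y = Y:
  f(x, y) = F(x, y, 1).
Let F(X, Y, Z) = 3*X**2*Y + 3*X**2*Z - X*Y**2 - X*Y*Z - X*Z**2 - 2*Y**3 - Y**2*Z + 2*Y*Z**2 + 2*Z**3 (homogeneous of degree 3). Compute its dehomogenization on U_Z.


f(x, y) = 3*x**2*y + 3*x**2 - x*y**2 - x*y - x - 2*y**3 - y**2 + 2*y + 2

On U_Z we set Z = 1. Each monomial c·X^i·Y^j·Z^k in F becomes c·x^i·y^j·1^k = c·x^i·y^j.
Substituting Z = 1: F(X, Y, 1) = 3*x**2*y + 3*x**2 - x*y**2 - x*y - x - 2*y**3 - y**2 + 2*y + 2.
Note: deg(f) ≤ deg(F) = 3; strict inequality happens when F is divisible by Z (lost terms).


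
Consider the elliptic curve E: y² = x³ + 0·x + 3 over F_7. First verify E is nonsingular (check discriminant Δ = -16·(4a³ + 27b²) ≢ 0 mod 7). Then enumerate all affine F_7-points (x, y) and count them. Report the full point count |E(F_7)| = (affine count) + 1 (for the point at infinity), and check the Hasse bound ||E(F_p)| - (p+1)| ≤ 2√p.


Affine points = {(1, 2), (1, 5), (2, 2), (2, 5), (3, 3), (3, 4), (4, 2), (4, 5), (5, 3), (5, 4), (6, 3), (6, 4)}; affine count = 12; |E(F_7)| = 13.

Discriminant check: Δ ∝ 4a³ + 27b² = 4·0³ + 27·3² = 4·0 + 27·9 ≡ 5 (mod 7). Nonzero ⇒ E is nonsingular.
For each x ∈ F_7, compute rhs = x³ + 0·x + 3 mod 7, then count y ∈ F_7 with y² ≡ rhs.
  x = 0: rhs = 3, matching y values: none (0 points).
  x = 1: rhs = 4, matching y values: 2, 5 (2 points).
  x = 2: rhs = 4, matching y values: 2, 5 (2 points).
  x = 3: rhs = 2, matching y values: 3, 4 (2 points).
  x = 4: rhs = 4, matching y values: 2, 5 (2 points).
  x = 5: rhs = 2, matching y values: 3, 4 (2 points).
  x = 6: rhs = 2, matching y values: 3, 4 (2 points).
Total affine count: 12.
Full point count |E(F_7)| = 12 + 1 = 13.
Hasse bound: |13 − (7+1)| = |5| = 5 ≤ 2√7 ≈ 5.2915 ✓.


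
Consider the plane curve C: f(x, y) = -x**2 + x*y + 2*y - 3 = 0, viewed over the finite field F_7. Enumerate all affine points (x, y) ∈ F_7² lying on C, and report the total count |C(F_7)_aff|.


Affine F_7-points: {(0, 5), (1, 6), (2, 0), (3, 1), (4, 2), (5, 0), (5, 1), (5, 2), (5, 3), (5, 4), (5, 5), (5, 6), (6, 4)}; count = 13.

For each of the 49 pairs (x, y) ∈ F_7², evaluate f(x, y) mod 7. Record the zeros.
  x = 0: [0↦4, 1↦6, 2↦1, 3↦3, 4↦5, 5↦0, 6↦2]  zeros at y ∈ {5}
  x = 1: [0↦3, 1↦6, 2↦2, 3↦5, 4↦1, 5↦4, 6↦0]  zeros at y ∈ {6}
  x = 2: [0↦0, 1↦4, 2↦1, 3↦5, 4↦2, 5↦6, 6↦3]  zeros at y ∈ {0}
  x = 3: [0↦2, 1↦0, 2↦5, 3↦3, 4↦1, 5↦6, 6↦4]  zeros at y ∈ {1}
  x = 4: [0↦2, 1↦1, 2↦0, 3↦6, 4↦5, 5↦4, 6↦3]  zeros at y ∈ {2}
  x = 5: [0↦0, 1↦0, 2↦0, 3↦0, 4↦0, 5↦0, 6↦0]  zeros at y ∈ {0, 1, 2, 3, 4, 5, 6}
  x = 6: [0↦3, 1↦4, 2↦5, 3↦6, 4↦0, 5↦1, 6↦2]  zeros at y ∈ {4}
Collecting zeros: affine points = {(0, 5), (1, 6), (2, 0), (3, 1), (4, 2), (5, 0), (5, 1), (5, 2), (5, 3), (5, 4), (5, 5), (5, 6), (6, 4)}.
Total count |C(F_7)_aff| = 13.


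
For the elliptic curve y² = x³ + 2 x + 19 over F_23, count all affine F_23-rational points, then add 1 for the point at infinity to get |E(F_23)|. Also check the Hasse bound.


Affine points = {(2, 10), (2, 13), (3, 11), (3, 12), (5, 4), (5, 19), (7, 10), (7, 13), (8, 8), (8, 15), (10, 2), (10, 21), (12, 0), (14, 10), (14, 13), (19, 4), (19, 19), (20, 3), (20, 20), (22, 4), (22, 19)}; affine count = 21; |E(F_23)| = 22.

Discriminant check: Δ ∝ 4a³ + 27b² = 4·2³ + 27·19² = 4·8 + 27·361 ≡ 4 (mod 23). Nonzero ⇒ E is nonsingular.
For each x ∈ F_23, compute rhs = x³ + 2·x + 19 mod 23, then count y ∈ F_23 with y² ≡ rhs.
  x = 0: rhs = 19, matching y values: none (0 points).
  x = 1: rhs = 22, matching y values: none (0 points).
  x = 2: rhs = 8, matching y values: 10, 13 (2 points).
  x = 3: rhs = 6, matching y values: 11, 12 (2 points).
  x = 4: rhs = 22, matching y values: none (0 points).
  x = 5: rhs = 16, matching y values: 4, 19 (2 points).
  x = 6: rhs = 17, matching y values: none (0 points).
  x = 7: rhs = 8, matching y values: 10, 13 (2 points).
  x = 8: rhs = 18, matching y values: 8, 15 (2 points).
  x = 9: rhs = 7, matching y values: none (0 points).
  x = 10: rhs = 4, matching y values: 2, 21 (2 points).
  x = 11: rhs = 15, matching y values: none (0 points).
  x = 12: rhs = 0, matching y values: 0 (1 points).
  x = 13: rhs = 11, matching y values: none (0 points).
  x = 14: rhs = 8, matching y values: 10, 13 (2 points).
  x = 15: rhs = 20, matching y values: none (0 points).
  x = 16: rhs = 7, matching y values: none (0 points).
  x = 17: rhs = 21, matching y values: none (0 points).
  x = 18: rhs = 22, matching y values: none (0 points).
  x = 19: rhs = 16, matching y values: 4, 19 (2 points).
  x = 20: rhs = 9, matching y values: 3, 20 (2 points).
  x = 21: rhs = 7, matching y values: none (0 points).
  x = 22: rhs = 16, matching y values: 4, 19 (2 points).
Total affine count: 21.
Full point count |E(F_23)| = 21 + 1 = 22.
Hasse bound: |22 − (23+1)| = |-2| = 2 ≤ 2√23 ≈ 9.5917 ✓.


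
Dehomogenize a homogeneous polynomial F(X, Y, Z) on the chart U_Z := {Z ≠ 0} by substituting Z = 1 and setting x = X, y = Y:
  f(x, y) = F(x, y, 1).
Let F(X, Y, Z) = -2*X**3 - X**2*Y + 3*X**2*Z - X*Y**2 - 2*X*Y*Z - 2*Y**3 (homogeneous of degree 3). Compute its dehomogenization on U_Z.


f(x, y) = -2*x**3 - x**2*y + 3*x**2 - x*y**2 - 2*x*y - 2*y**3

On U_Z we set Z = 1. Each monomial c·X^i·Y^j·Z^k in F becomes c·x^i·y^j·1^k = c·x^i·y^j.
Substituting Z = 1: F(X, Y, 1) = -2*x**3 - x**2*y + 3*x**2 - x*y**2 - 2*x*y - 2*y**3.
Note: deg(f) ≤ deg(F) = 3; strict inequality happens when F is divisible by Z (lost terms).


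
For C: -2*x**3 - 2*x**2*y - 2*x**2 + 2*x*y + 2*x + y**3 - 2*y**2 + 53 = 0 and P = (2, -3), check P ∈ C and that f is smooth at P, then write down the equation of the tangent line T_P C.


Tangent line at P: -12*x + 35*y + 129 = 0.

Step 1: f(2, -3) = 0, so P lies on C.
Step 2: partial derivatives
  f_x(x, y) = -6*x**2 - 4*x*y - 4*x + 2*y + 2, f_y(x, y) = -2*x**2 + 2*x + 3*y**2 - 4*y.
  f_x(P) = -12, f_y(P) = 35 (gradient nonzero, so P is smooth).
Step 3: tangent line at P: -12·(x − 2) + 35·(y − -3) = 0.
Expanding: -12*x + 35*y + 129 = 0.


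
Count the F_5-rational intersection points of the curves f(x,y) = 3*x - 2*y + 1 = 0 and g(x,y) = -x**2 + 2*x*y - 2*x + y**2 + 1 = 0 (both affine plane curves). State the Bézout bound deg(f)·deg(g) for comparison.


Common zeros: {(0, 3), (4, 4)}; count = 2; Bézout bound = 2.

deg(f) = 1, deg(g) = 2, so Bézout bound = 2.
Scan x ∈ F_5. For each x, list the y ∈ F_5 with f(x, y) ≡ 0 and those with g(x, y) ≡ 0 (mod 5); the common zeros in that column are the intersection.
  x = 0: f ≡ 0 at y ∈ {3}; g ≡ 0 at y ∈ {2, 3}; common: {3}.
  x = 1: f ≡ 0 at y ∈ {2}; g ≡ 0 at y ∈ ∅; common: ∅.
  x = 2: f ≡ 0 at y ∈ {1}; g ≡ 0 at y ∈ {2, 4}; common: ∅.
  x = 3: f ≡ 0 at y ∈ {0}; g ≡ 0 at y ∈ ∅; common: ∅.
  x = 4: f ≡ 0 at y ∈ {4}; g ≡ 0 at y ∈ {3, 4}; common: {4}.
Collecting: common zeros = {(0, 3), (4, 4)}, so the count is 2.
Comparison with the Bézout bound: 2 ≤ 2 = deg(f)·deg(g), as expected for curves with no common component (the bound is attained).


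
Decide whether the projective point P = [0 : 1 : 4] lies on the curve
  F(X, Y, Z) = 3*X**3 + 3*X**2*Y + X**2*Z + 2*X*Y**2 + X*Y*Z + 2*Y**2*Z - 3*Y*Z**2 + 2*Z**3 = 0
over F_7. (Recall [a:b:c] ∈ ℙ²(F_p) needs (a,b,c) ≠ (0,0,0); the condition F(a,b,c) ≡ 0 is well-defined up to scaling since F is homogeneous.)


F(0,1,4) ≡ 4 (mod 7); P is NOT on the curve.

Evaluate F(0, 1, 4) term-by-term (mod 7).
  3*X**3 ↦ 3·0·1·1 = 0
  3*X**2*Y ↦ 3·0·1·1 = 0
  X**2*Z ↦ 1·0·1·4 = 0
  2*X*Y**2 ↦ 2·0·1·1 = 0
  X*Y*Z ↦ 1·0·1·4 = 0
  2*Y**2*Z ↦ 2·1·1·4 = 8
  -3*Y*Z**2 ↦ -3·1·1·16 = -48
  2*Z**3 ↦ 2·1·1·64 = 128
Sum: F(0, 1, 4) = (0) + (0) + (0) + (0) + (0) + (8) + (-48) + (128) = 88.
Reducing mod 7: 88 ≡ 4 (mod 7).
Since F(a, b, c) ≡ 4 ≠ 0 (mod 7), P does NOT lie on the curve.


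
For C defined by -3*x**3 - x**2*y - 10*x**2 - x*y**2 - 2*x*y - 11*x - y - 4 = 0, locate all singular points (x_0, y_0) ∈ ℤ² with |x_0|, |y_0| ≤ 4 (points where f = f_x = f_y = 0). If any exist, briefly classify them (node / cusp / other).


Singular points: {(-1, 0)}; classification: node.

Compute partial derivatives:
  f_x = -9*x**2 - 2*x*y - 20*x - y**2 - 2*y - 11.
  f_y = -x**2 - 2*x*y - 2*x - 1.
Scan x_0 ∈ {−4, ..., 4}. For each x_0, f_y(x_0, y) is a polynomial in y; find its integer roots y ∈ {−4, ..., 4}, then test f_x and f at those candidates.
  x = -4: f_y(-4, y) = 8*y - 9; no integer root y with |y| ≤ 4.
  x = -3: f_y(-3, y) = 6*y - 4; no integer root y with |y| ≤ 4.
  x = -2: f_y(-2, y) = 4*y - 1; no integer root y with |y| ≤ 4.
  x = -1: f_y(-1, y) = 2*y; vanishes at y ∈ {0}. (-1, 0): f_x = 0, f = 0 — SINGULAR.
  x = 0: f_y(0, y) = -1; no integer root y with |y| ≤ 4.
  x = 1: f_y(1, y) = -2*y - 4; vanishes at y ∈ {-2}. (1, -2): f_x = -36 ≠ 0.
  x = 2: f_y(2, y) = -4*y - 9; no integer root y with |y| ≤ 4.
  x = 3: f_y(3, y) = -6*y - 16; no integer root y with |y| ≤ 4.
  x = 4: f_y(4, y) = -8*y - 25; no integer root y with |y| ≤ 4.
Only singular point on the grid: (-1, 0).
Classify: substitute x = -1 + u, y = 0 + v and expand: f = -3*u**3 - u**2*v - u**2 - u*v**2 + v**2.
No constant or linear terms (consistent with a singular point). Quadratic part: -u**2 + v**2. Cubic part: -3*u**3 - u**2*v - u*v**2.
The quadratic part v**2 - u**2 = (v − u)(v + u) splits into two distinct linear factors, so there are two distinct tangent lines y − 0 = ±(x − -1) — this is a node (ordinary double point).
Classification: node.


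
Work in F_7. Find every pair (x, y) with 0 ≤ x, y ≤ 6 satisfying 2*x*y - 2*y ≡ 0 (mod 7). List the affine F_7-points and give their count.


Affine F_7-points: {(0, 0), (1, 0), (1, 1), (1, 2), (1, 3), (1, 4), (1, 5), (1, 6), (2, 0), (3, 0), (4, 0), (5, 0), (6, 0)}; count = 13.

For each of the 49 pairs (x, y) ∈ F_7², evaluate f(x, y) mod 7. Record the zeros.
  x = 0: [0↦0, 1↦5, 2↦3, 3↦1, 4↦6, 5↦4, 6↦2]  zeros at y ∈ {0}
  x = 1: [0↦0, 1↦0, 2↦0, 3↦0, 4↦0, 5↦0, 6↦0]  zeros at y ∈ {0, 1, 2, 3, 4, 5, 6}
  x = 2: [0↦0, 1↦2, 2↦4, 3↦6, 4↦1, 5↦3, 6↦5]  zeros at y ∈ {0}
  x = 3: [0↦0, 1↦4, 2↦1, 3↦5, 4↦2, 5↦6, 6↦3]  zeros at y ∈ {0}
  x = 4: [0↦0, 1↦6, 2↦5, 3↦4, 4↦3, 5↦2, 6↦1]  zeros at y ∈ {0}
  x = 5: [0↦0, 1↦1, 2↦2, 3↦3, 4↦4, 5↦5, 6↦6]  zeros at y ∈ {0}
  x = 6: [0↦0, 1↦3, 2↦6, 3↦2, 4↦5, 5↦1, 6↦4]  zeros at y ∈ {0}
Collecting zeros: affine points = {(0, 0), (1, 0), (1, 1), (1, 2), (1, 3), (1, 4), (1, 5), (1, 6), (2, 0), (3, 0), (4, 0), (5, 0), (6, 0)}.
Total count |C(F_7)_aff| = 13.


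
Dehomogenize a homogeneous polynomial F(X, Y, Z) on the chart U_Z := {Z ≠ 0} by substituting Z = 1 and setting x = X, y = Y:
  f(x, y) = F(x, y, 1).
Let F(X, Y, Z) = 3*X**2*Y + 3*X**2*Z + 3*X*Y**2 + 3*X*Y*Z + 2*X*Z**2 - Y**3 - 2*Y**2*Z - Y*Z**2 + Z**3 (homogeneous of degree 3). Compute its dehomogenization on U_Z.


f(x, y) = 3*x**2*y + 3*x**2 + 3*x*y**2 + 3*x*y + 2*x - y**3 - 2*y**2 - y + 1

On U_Z we set Z = 1. Each monomial c·X^i·Y^j·Z^k in F becomes c·x^i·y^j·1^k = c·x^i·y^j.
Substituting Z = 1: F(X, Y, 1) = 3*x**2*y + 3*x**2 + 3*x*y**2 + 3*x*y + 2*x - y**3 - 2*y**2 - y + 1.
Note: deg(f) ≤ deg(F) = 3; strict inequality happens when F is divisible by Z (lost terms).


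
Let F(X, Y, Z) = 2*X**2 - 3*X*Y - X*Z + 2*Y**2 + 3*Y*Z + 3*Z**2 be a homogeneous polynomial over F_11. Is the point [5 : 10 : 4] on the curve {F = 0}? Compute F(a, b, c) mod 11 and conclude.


F(5,10,4) ≡ 6 (mod 11); P is NOT on the curve.

Evaluate F(5, 10, 4) term-by-term (mod 11).
  2*X**2 ↦ 2·25·1·1 = 50
  -3*X*Y ↦ -3·5·10·1 = -150
  -X*Z ↦ -1·5·1·4 = -20
  2*Y**2 ↦ 2·1·100·1 = 200
  3*Y*Z ↦ 3·1·10·4 = 120
  3*Z**2 ↦ 3·1·1·16 = 48
Sum: F(5, 10, 4) = (50) + (-150) + (-20) + (200) + (120) + (48) = 248.
Reducing mod 11: 248 ≡ 6 (mod 11).
Since F(a, b, c) ≡ 6 ≠ 0 (mod 11), P does NOT lie on the curve.


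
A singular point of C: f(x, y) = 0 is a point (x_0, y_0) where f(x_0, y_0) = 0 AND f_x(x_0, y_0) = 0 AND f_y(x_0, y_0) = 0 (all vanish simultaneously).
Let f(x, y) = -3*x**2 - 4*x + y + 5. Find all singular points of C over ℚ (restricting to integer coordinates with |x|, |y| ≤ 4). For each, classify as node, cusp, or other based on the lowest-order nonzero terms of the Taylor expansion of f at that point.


No singular points in the scanned grid; C is smooth there.

Compute partial derivatives:
  f_x = -6*x - 4.
  f_y = 1.
f_y = 1 is a nonzero constant, so f_y never vanishes: no point (x, y) can satisfy f = f_x = f_y = 0. In particular no (x, y) ∈ {−4, ..., 4}² is singular; the curve is smooth.


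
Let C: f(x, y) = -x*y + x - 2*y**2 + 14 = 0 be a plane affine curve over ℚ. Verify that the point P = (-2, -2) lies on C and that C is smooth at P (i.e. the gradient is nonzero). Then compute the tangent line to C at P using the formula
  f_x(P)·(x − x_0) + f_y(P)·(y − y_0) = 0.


Tangent line at P: 3*x + 10*y + 26 = 0.

Step 1: f(-2, -2) = 0, so P lies on C.
Step 2: partial derivatives
  f_x(x, y) = 1 - y, f_y(x, y) = -x - 4*y.
  f_x(P) = 3, f_y(P) = 10 (gradient nonzero, so P is smooth).
Step 3: tangent line at P: 3·(x − -2) + 10·(y − -2) = 0.
Expanding: 3*x + 10*y + 26 = 0.


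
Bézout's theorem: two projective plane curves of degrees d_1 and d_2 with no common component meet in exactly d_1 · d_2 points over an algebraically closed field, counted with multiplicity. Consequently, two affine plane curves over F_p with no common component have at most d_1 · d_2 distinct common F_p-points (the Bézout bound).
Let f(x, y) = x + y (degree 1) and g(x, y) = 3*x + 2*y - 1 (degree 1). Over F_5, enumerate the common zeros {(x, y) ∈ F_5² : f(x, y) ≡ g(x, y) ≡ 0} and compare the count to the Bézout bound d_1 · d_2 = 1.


Common zeros: {(1, 4)}; count = 1; Bézout bound = 1.

deg(f) = 1, deg(g) = 1, so Bézout bound = 1.
Scan x ∈ F_5. For each x, list the y ∈ F_5 with f(x, y) ≡ 0 and those with g(x, y) ≡ 0 (mod 5); the common zeros in that column are the intersection.
  x = 0: f ≡ 0 at y ∈ {0}; g ≡ 0 at y ∈ {3}; common: ∅.
  x = 1: f ≡ 0 at y ∈ {4}; g ≡ 0 at y ∈ {4}; common: {4}.
  x = 2: f ≡ 0 at y ∈ {3}; g ≡ 0 at y ∈ {0}; common: ∅.
  x = 3: f ≡ 0 at y ∈ {2}; g ≡ 0 at y ∈ {1}; common: ∅.
  x = 4: f ≡ 0 at y ∈ {1}; g ≡ 0 at y ∈ {2}; common: ∅.
Collecting: common zeros = {(1, 4)}, so the count is 1.
Comparison with the Bézout bound: 1 ≤ 1 = deg(f)·deg(g), as expected for curves with no common component (the bound is attained).


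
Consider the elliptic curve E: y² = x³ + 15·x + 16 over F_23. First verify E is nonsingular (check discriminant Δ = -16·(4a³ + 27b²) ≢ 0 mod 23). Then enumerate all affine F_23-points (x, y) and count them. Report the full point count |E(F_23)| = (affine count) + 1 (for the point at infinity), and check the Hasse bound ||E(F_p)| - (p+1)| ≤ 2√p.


Affine points = {(0, 4), (0, 19), (1, 3), (1, 20), (2, 10), (2, 13), (4, 5), (4, 18), (5, 3), (5, 20), (6, 0), (7, 2), (7, 21), (8, 2), (8, 21), (9, 11), (9, 12), (10, 4), (10, 19), (13, 4), (13, 19), (14, 7), (14, 16), (17, 3), (17, 20), (18, 0), (20, 6), (20, 17), (21, 1), (21, 22), (22, 0)}; affine count = 31; |E(F_23)| = 32.

Discriminant check: Δ ∝ 4a³ + 27b² = 4·15³ + 27·16² = 4·3375 + 27·256 ≡ 11 (mod 23). Nonzero ⇒ E is nonsingular.
For each x ∈ F_23, compute rhs = x³ + 15·x + 16 mod 23, then count y ∈ F_23 with y² ≡ rhs.
  x = 0: rhs = 16, matching y values: 4, 19 (2 points).
  x = 1: rhs = 9, matching y values: 3, 20 (2 points).
  x = 2: rhs = 8, matching y values: 10, 13 (2 points).
  x = 3: rhs = 19, matching y values: none (0 points).
  x = 4: rhs = 2, matching y values: 5, 18 (2 points).
  x = 5: rhs = 9, matching y values: 3, 20 (2 points).
  x = 6: rhs = 0, matching y values: 0 (1 points).
  x = 7: rhs = 4, matching y values: 2, 21 (2 points).
  x = 8: rhs = 4, matching y values: 2, 21 (2 points).
  x = 9: rhs = 6, matching y values: 11, 12 (2 points).
  x = 10: rhs = 16, matching y values: 4, 19 (2 points).
  x = 11: rhs = 17, matching y values: none (0 points).
  x = 12: rhs = 15, matching y values: none (0 points).
  x = 13: rhs = 16, matching y values: 4, 19 (2 points).
  x = 14: rhs = 3, matching y values: 7, 16 (2 points).
  x = 15: rhs = 5, matching y values: none (0 points).
  x = 16: rhs = 5, matching y values: none (0 points).
  x = 17: rhs = 9, matching y values: 3, 20 (2 points).
  x = 18: rhs = 0, matching y values: 0 (1 points).
  x = 19: rhs = 7, matching y values: none (0 points).
  x = 20: rhs = 13, matching y values: 6, 17 (2 points).
  x = 21: rhs = 1, matching y values: 1, 22 (2 points).
  x = 22: rhs = 0, matching y values: 0 (1 points).
Total affine count: 31.
Full point count |E(F_23)| = 31 + 1 = 32.
Hasse bound: |32 − (23+1)| = |8| = 8 ≤ 2√23 ≈ 9.5917 ✓.


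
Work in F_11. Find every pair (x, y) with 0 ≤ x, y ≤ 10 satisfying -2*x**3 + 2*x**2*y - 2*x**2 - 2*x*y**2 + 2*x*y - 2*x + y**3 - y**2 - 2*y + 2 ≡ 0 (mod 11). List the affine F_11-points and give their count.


Affine F_11-points: {(0, 1), (4, 9), (5, 0), (6, 4), (7, 7), (8, 0)}; count = 6.

For each of the 121 pairs (x, y) ∈ F_11², evaluate f(x, y) mod 11. Record the zeros.
  x = 0: [0↦2, 1↦0, 2↦2, 3↦3, 4↦9, 5↦4, 6↦5, 7↦7, 8↦5, 9↦5, 10↦2]  zeros at y ∈ {1}
  x = 1: [0↦7, 1↦7, 2↦7, 3↦2, 4↦9, 5↦1, 6↦6, 7↦8, 8↦2, 9↦5, 10↦1]  zeros at y ∈ ∅
  x = 2: [0↦7, 1↦2, 2↦4, 3↦8, 4↦9, 5↦2, 6↦4, 7↦10, 8↦4, 9↦3, 10↦2]  zeros at y ∈ ∅
  x = 3: [0↦1, 1↦6, 2↦3, 3↦9, 4↦8, 5↦6, 6↦9, 7↦1, 8↦10, 9↦9, 10↦4]  zeros at y ∈ ∅
  x = 4: [0↦10, 1↦7, 2↦3, 3↦4, 4↦5, 5↦1, 6↦9, 7↦2, 8↦8, 9↦0, 10↦6]  zeros at y ∈ {9}
  x = 5: [0↦0, 1↦4, 2↦3, 3↦3, 4↦10, 5↦8, 6↦3, 7↦1, 8↦8, 9↦8, 10↦7]  zeros at y ∈ {0}
  x = 6: [0↦3, 1↦7, 2↦2, 3↦5, 4↦0, 5↦4, 6↦1, 7↦8, 8↦9, 9↦10, 10↦6]  zeros at y ∈ {4}
  x = 7: [0↦7, 1↦4, 2↦10, 3↦9, 4↦7, 5↦10, 6↦2, 7↦0, 8↦10, 9↦5, 10↦2]  zeros at y ∈ {7}
  x = 8: [0↦0, 1↦5, 2↦4, 3↦3, 4↦8, 5↦3, 6↦5, 7↦9, 8↦10, 9↦3, 10↦5]  zeros at y ∈ {0}
  x = 9: [0↦3, 1↦9, 2↦5, 3↦8, 4↦2, 5↦4, 6↦9, 7↦1, 8↦8, 9↦3, 10↦3]  zeros at y ∈ ∅
  x = 10: [0↦4, 1↦4, 2↦1, 3↦1, 4↦10, 5↦1, 6↦2, 7↦8, 8↦3, 9↦4, 10↦6]  zeros at y ∈ ∅
Collecting zeros: affine points = {(0, 1), (4, 9), (5, 0), (6, 4), (7, 7), (8, 0)}.
Total count |C(F_11)_aff| = 6.


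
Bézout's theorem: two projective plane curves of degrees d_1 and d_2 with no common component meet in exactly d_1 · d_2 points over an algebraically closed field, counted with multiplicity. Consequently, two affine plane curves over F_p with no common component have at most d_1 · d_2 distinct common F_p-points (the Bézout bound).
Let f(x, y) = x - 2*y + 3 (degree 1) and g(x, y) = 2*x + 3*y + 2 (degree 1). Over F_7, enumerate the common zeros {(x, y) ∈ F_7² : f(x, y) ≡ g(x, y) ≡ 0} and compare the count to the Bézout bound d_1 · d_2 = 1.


Common zeros: ∅; count = 0; Bézout bound = 1.

deg(f) = 1, deg(g) = 1, so Bézout bound = 1.
Scan x ∈ F_7. For each x, list the y ∈ F_7 with f(x, y) ≡ 0 and those with g(x, y) ≡ 0 (mod 7); the common zeros in that column are the intersection.
  x = 0: f ≡ 0 at y ∈ {5}; g ≡ 0 at y ∈ {4}; common: ∅.
  x = 1: f ≡ 0 at y ∈ {2}; g ≡ 0 at y ∈ {1}; common: ∅.
  x = 2: f ≡ 0 at y ∈ {6}; g ≡ 0 at y ∈ {5}; common: ∅.
  x = 3: f ≡ 0 at y ∈ {3}; g ≡ 0 at y ∈ {2}; common: ∅.
  x = 4: f ≡ 0 at y ∈ {0}; g ≡ 0 at y ∈ {6}; common: ∅.
  x = 5: f ≡ 0 at y ∈ {4}; g ≡ 0 at y ∈ {3}; common: ∅.
  x = 6: f ≡ 0 at y ∈ {1}; g ≡ 0 at y ∈ {0}; common: ∅.
Collecting: common zeros = ∅, so the count is 0.
Comparison with the Bézout bound: 0 ≤ 1 = deg(f)·deg(g), as expected for curves with no common component (the affine F_7-count falls short of the bound because intersections may lie at infinity, over extension fields, or carry multiplicity).


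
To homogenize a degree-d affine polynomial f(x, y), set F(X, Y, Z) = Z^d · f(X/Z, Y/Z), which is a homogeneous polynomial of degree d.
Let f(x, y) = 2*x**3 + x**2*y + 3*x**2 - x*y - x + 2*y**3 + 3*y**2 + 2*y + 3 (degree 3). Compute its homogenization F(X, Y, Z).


F(X, Y, Z) = 2*X**3 + X**2*Y + 3*X**2*Z - X*Y*Z - X*Z**2 + 2*Y**3 + 3*Y**2*Z + 2*Y*Z**2 + 3*Z**3

deg(f) = 3.
Substitute x = X/Z, y = Y/Z into f, then multiply by Z^3.
  monomial 2·x^3·y^0 ↦ 2·X^3·Y^0·Z^0.
  monomial 1·x^2·y^1 ↦ 1·X^2·Y^1·Z^0.
  monomial 3·x^2·y^0 ↦ 3·X^2·Y^0·Z^1.
  monomial -1·x^1·y^1 ↦ -1·X^1·Y^1·Z^1.
  monomial -1·x^1·y^0 ↦ -1·X^1·Y^0·Z^2.
  monomial 2·x^0·y^3 ↦ 2·X^0·Y^3·Z^0.
  monomial 3·x^0·y^2 ↦ 3·X^0·Y^2·Z^1.
  monomial 2·x^0·y^1 ↦ 2·X^0·Y^1·Z^2.
  monomial 3·x^0·y^0 ↦ 3·X^0·Y^0·Z^3.
Collecting: F(X, Y, Z) = 2*X**3 + X**2*Y + 3*X**2*Z - X*Y*Z - X*Z**2 + 2*Y**3 + 3*Y**2*Z + 2*Y*Z**2 + 3*Z**3.


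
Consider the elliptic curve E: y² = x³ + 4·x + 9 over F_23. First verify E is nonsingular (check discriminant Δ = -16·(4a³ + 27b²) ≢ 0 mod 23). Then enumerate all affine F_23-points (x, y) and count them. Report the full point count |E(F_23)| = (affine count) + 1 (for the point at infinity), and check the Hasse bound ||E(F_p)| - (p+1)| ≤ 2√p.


Affine points = {(0, 3), (0, 20), (2, 5), (2, 18), (3, 5), (3, 18), (5, 4), (5, 19), (7, 9), (7, 14), (8, 1), (8, 22), (11, 2), (11, 21), (13, 2), (13, 21), (14, 7), (14, 16), (16, 11), (16, 12), (18, 5), (18, 18), (20, 4), (20, 19), (21, 4), (21, 19), (22, 2), (22, 21)}; affine count = 28; |E(F_23)| = 29.

Discriminant check: Δ ∝ 4a³ + 27b² = 4·4³ + 27·9² = 4·64 + 27·81 ≡ 5 (mod 23). Nonzero ⇒ E is nonsingular.
For each x ∈ F_23, compute rhs = x³ + 4·x + 9 mod 23, then count y ∈ F_23 with y² ≡ rhs.
  x = 0: rhs = 9, matching y values: 3, 20 (2 points).
  x = 1: rhs = 14, matching y values: none (0 points).
  x = 2: rhs = 2, matching y values: 5, 18 (2 points).
  x = 3: rhs = 2, matching y values: 5, 18 (2 points).
  x = 4: rhs = 20, matching y values: none (0 points).
  x = 5: rhs = 16, matching y values: 4, 19 (2 points).
  x = 6: rhs = 19, matching y values: none (0 points).
  x = 7: rhs = 12, matching y values: 9, 14 (2 points).
  x = 8: rhs = 1, matching y values: 1, 22 (2 points).
  x = 9: rhs = 15, matching y values: none (0 points).
  x = 10: rhs = 14, matching y values: none (0 points).
  x = 11: rhs = 4, matching y values: 2, 21 (2 points).
  x = 12: rhs = 14, matching y values: none (0 points).
  x = 13: rhs = 4, matching y values: 2, 21 (2 points).
  x = 14: rhs = 3, matching y values: 7, 16 (2 points).
  x = 15: rhs = 17, matching y values: none (0 points).
  x = 16: rhs = 6, matching y values: 11, 12 (2 points).
  x = 17: rhs = 22, matching y values: none (0 points).
  x = 18: rhs = 2, matching y values: 5, 18 (2 points).
  x = 19: rhs = 21, matching y values: none (0 points).
  x = 20: rhs = 16, matching y values: 4, 19 (2 points).
  x = 21: rhs = 16, matching y values: 4, 19 (2 points).
  x = 22: rhs = 4, matching y values: 2, 21 (2 points).
Total affine count: 28.
Full point count |E(F_23)| = 28 + 1 = 29.
Hasse bound: |29 − (23+1)| = |5| = 5 ≤ 2√23 ≈ 9.5917 ✓.


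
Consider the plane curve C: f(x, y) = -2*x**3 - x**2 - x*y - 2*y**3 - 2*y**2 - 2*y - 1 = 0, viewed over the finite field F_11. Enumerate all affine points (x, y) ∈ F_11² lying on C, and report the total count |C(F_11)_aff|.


Affine F_11-points: {(0, 6), (0, 9), (1, 1), (1, 4), (1, 5), (2, 5), (6, 7), (8, 0), (8, 2), (8, 8), (9, 0), (9, 10), (10, 0)}; count = 13.

For each of the 121 pairs (x, y) ∈ F_11², evaluate f(x, y) mod 11. Record the zeros.
  x = 0: [0↦10, 1↦4, 2↦4, 3↦9, 4↦7, 5↦8, 6↦0, 7↦4, 8↦8, 9↦0, 10↦1]  zeros at y ∈ {6, 9}
  x = 1: [0↦7, 1↦0, 2↦10, 3↦3, 4↦0, 5↦0, 6↦2, 7↦5, 8↦8, 9↦10, 10↦10]  zeros at y ∈ {1, 4, 5}
  x = 2: [0↦1, 1↦4, 2↦2, 3↦5, 4↦1, 5↦0, 6↦1, 7↦3, 8↦5, 9↦6, 10↦5]  zeros at y ∈ {5}
  x = 3: [0↦2, 1↦4, 2↦1, 3↦3, 4↦9, 5↦7, 6↦7, 7↦8, 8↦9, 9↦9, 10↦7]  zeros at y ∈ ∅
  x = 4: [0↦9, 1↦10, 2↦6, 3↦7, 4↦1, 5↦9, 6↦8, 7↦8, 8↦8, 9↦7, 10↦4]  zeros at y ∈ ∅
  x = 5: [0↦10, 1↦10, 2↦5, 3↦5, 4↦9, 5↦5, 6↦3, 7↦2, 8↦1, 9↦10, 10↦6]  zeros at y ∈ ∅
  x = 6: [0↦4, 1↦3, 2↦8, 3↦7, 4↦10, 5↦5, 6↦2, 7↦0, 8↦9, 9↦6, 10↦1]  zeros at y ∈ {7}
  x = 7: [0↦1, 1↦10, 2↦3, 3↦1, 4↦3, 5↦8, 6↦4, 7↦1, 8↦9, 9↦5, 10↦10]  zeros at y ∈ ∅
  x = 8: [0↦0, 1↦8, 2↦0, 3↦8, 4↦9, 5↦2, 6↦8, 7↦4, 8↦0, 9↦6, 10↦10]  zeros at y ∈ {0, 2, 8}
  x = 9: [0↦0, 1↦7, 2↦9, 3↦5, 4↦5, 5↦8, 6↦2, 7↦8, 8↦3, 9↦8, 10↦0]  zeros at y ∈ {0, 10}
  x = 10: [0↦0, 1↦6, 2↦7, 3↦2, 4↦1, 5↦3, 6↦7, 7↦1, 8↦6, 9↦10, 10↦1]  zeros at y ∈ {0}
Collecting zeros: affine points = {(0, 6), (0, 9), (1, 1), (1, 4), (1, 5), (2, 5), (6, 7), (8, 0), (8, 2), (8, 8), (9, 0), (9, 10), (10, 0)}.
Total count |C(F_11)_aff| = 13.
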